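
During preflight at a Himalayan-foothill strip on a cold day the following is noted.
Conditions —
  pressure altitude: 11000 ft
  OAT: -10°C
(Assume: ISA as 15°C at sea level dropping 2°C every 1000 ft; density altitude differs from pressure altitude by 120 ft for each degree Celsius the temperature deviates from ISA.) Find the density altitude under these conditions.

10640 ft

ISA temperature at 11000 ft = 15 − 2 × (11000/1000) = -7°C.
ISA deviation = -10 − (-7) = -3°C.
Density altitude = 11000 + 120 × (-3) = 11000 + (-360) = 10640 ft.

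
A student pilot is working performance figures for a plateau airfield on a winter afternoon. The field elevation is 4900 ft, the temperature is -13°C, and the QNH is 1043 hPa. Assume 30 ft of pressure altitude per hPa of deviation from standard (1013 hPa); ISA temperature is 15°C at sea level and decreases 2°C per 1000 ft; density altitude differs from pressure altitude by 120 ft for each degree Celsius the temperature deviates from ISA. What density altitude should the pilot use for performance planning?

1600 ft

Pressure altitude = 4900 + (1013 − 1043) × 30 = 4900 + (-900) = 4000 ft.
ISA temperature at 4000 ft = 15 − 2 × (4000/1000) = 7°C.
ISA deviation = -13 − 7 = -20°C.
Density altitude = 4000 + 120 × (-20) = 1600 ft.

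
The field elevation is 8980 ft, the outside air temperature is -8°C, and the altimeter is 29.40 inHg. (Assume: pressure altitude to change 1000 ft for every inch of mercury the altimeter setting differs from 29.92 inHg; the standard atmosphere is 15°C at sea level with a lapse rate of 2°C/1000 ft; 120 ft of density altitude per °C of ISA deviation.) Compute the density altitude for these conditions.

9020 ft

Pressure altitude = 8980 + (29.92 − 29.40) × 1000 = 8980 + (+520) = 9500 ft.
ISA temperature at 9500 ft = 15 − 2 × (9500/1000) = -4°C.
ISA deviation = -8 − (-4) = -4°C.
Density altitude = 9500 + 120 × (-4) = 9020 ft.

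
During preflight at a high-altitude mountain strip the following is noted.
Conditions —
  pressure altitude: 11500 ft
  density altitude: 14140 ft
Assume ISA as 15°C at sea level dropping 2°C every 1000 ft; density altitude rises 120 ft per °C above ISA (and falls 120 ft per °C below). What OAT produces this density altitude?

Density altitude − pressure altitude = 14140 − 11500 = +2640 ft.
At 120 ft/°C that is an ISA deviation of 2640/120 = +22°C.
ISA temperature at 11500 ft = 15 − 2 × (11500/1000) = -8°C.
OAT = ISA + deviation = -8 + (+22) = 14°C.

14°C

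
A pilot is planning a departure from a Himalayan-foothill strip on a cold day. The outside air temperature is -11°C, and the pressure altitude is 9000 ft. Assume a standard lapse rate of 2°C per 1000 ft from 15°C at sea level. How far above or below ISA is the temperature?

ISA-8°C

ISA temperature at 9000 ft = 15 − 2 × (9000/1000) = -3°C.
Deviation = OAT − ISA = -11 − (-3) = -8°C.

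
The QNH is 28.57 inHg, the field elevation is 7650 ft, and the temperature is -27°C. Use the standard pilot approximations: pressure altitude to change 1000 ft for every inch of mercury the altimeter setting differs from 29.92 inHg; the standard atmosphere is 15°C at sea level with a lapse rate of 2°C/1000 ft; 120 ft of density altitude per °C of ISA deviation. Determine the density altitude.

6120 ft

Pressure altitude = 7650 + (29.92 − 28.57) × 1000 = 7650 + (+1350) = 9000 ft.
ISA temperature at 9000 ft = 15 − 2 × (9000/1000) = -3°C.
ISA deviation = -27 − (-3) = -24°C.
Density altitude = 9000 + 120 × (-24) = 6120 ft.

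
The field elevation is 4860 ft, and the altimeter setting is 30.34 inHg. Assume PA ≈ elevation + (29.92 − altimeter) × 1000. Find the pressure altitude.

Pressure correction = (29.92 − 30.34) × 1000 = -420 ft.
Pressure altitude = 4860 + (-420) = 4440 ft.

4440 ft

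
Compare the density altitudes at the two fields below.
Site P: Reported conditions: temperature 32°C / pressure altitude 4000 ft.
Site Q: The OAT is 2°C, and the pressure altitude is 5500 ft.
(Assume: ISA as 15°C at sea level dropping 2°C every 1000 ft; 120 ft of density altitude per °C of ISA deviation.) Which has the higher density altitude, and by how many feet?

Site P: ISA temp = 7°C, deviation +25°C, DA = 4000 + 120 × 25 = 7000 ft.
Site Q: ISA temp = 4°C, deviation -2°C, DA = 5500 + 120 × (-2) = 5260 ft.
Site P is higher by 7000 − 5260 = 1740 ft.

Site P by 1740 ft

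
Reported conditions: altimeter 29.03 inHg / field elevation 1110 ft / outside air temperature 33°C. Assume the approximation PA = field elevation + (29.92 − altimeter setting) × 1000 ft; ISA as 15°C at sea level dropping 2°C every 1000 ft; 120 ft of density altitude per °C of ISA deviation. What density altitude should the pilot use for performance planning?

4640 ft

Pressure altitude = 1110 + (29.92 − 29.03) × 1000 = 1110 + (+890) = 2000 ft.
ISA temperature at 2000 ft = 15 − 2 × (2000/1000) = 11°C.
ISA deviation = 33 − 11 = +22°C.
Density altitude = 2000 + 120 × (22) = 4640 ft.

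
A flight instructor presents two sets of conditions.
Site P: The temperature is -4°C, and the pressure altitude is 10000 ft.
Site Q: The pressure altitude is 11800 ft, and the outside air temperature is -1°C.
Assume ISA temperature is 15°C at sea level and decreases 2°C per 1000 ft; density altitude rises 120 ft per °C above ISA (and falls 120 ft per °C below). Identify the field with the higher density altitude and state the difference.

Site Q by 2592 ft

Site P: ISA temp = -5°C, deviation +1°C, DA = 10000 + 120 × 1 = 10120 ft.
Site Q: ISA temp = -8.6°C, deviation +7.6°C, DA = 11800 + 120 × 7.6 = 12712 ft.
Site Q is higher by 12712 − 10120 = 2592 ft.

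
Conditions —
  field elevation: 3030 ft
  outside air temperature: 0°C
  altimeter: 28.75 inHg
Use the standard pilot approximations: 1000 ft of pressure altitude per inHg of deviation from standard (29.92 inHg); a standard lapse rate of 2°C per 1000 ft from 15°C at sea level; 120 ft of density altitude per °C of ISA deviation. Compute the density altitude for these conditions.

Pressure altitude = 3030 + (29.92 − 28.75) × 1000 = 3030 + (+1170) = 4200 ft.
ISA temperature at 4200 ft = 15 − 2 × (4200/1000) = 6.6°C.
ISA deviation = 0 − 6.6 = -6.6°C.
Density altitude = 4200 + 120 × (-6.6) = 3408 ft.

3408 ft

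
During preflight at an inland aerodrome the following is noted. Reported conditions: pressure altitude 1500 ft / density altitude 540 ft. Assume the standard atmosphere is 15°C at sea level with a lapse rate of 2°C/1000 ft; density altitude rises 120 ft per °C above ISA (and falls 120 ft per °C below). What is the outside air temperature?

4°C

Density altitude − pressure altitude = 540 − 1500 = -960 ft.
At 120 ft/°C that is an ISA deviation of -960/120 = -8°C.
ISA temperature at 1500 ft = 15 − 2 × (1500/1000) = 12°C.
OAT = ISA + deviation = 12 + (-8) = 4°C.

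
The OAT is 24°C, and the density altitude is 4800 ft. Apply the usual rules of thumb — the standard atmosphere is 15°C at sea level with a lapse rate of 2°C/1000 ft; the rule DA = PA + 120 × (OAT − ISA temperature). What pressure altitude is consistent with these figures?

3000 ft

DA = PA + 120 × (OAT − (15 − 2·PA/1000)) = PA + 120·OAT − 1800 + 0.24·PA = 1.24·PA + 120·OAT − 1800.
So 1.24·PA = 4800 − 120 × 24 + 1800 = 3720.
PA = 3720 / 1.24 = 3000 ft.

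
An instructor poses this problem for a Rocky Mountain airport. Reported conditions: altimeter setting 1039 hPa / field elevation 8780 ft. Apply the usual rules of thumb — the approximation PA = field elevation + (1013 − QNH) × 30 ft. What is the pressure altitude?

Pressure correction = (1013 − 1039) × 30 = -780 ft.
Pressure altitude = 8780 + (-780) = 8000 ft.

8000 ft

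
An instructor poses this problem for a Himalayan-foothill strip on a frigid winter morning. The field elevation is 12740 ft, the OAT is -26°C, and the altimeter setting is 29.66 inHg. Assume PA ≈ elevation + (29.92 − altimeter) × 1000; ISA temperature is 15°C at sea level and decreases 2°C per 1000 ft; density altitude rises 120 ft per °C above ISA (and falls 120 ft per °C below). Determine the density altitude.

Pressure altitude = 12740 + (29.92 − 29.66) × 1000 = 12740 + (+260) = 13000 ft.
ISA temperature at 13000 ft = 15 − 2 × (13000/1000) = -11°C.
ISA deviation = -26 − (-11) = -15°C.
Density altitude = 13000 + 120 × (-15) = 11200 ft.

11200 ft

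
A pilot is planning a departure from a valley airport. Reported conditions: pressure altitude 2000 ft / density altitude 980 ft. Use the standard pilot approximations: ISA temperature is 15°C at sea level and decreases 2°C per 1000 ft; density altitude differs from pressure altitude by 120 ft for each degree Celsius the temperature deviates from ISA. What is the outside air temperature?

Density altitude − pressure altitude = 980 − 2000 = -1020 ft.
At 120 ft/°C that is an ISA deviation of -1020/120 = -8.5°C.
ISA temperature at 2000 ft = 15 − 2 × (2000/1000) = 11°C.
OAT = ISA + deviation = 11 + (-8.5) = 2.5°C.

2.5°C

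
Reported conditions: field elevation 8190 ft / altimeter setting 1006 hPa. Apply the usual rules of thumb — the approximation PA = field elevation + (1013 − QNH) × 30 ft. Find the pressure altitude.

8400 ft

Pressure correction = (1013 − 1006) × 30 = +210 ft.
Pressure altitude = 8190 + (+210) = 8400 ft.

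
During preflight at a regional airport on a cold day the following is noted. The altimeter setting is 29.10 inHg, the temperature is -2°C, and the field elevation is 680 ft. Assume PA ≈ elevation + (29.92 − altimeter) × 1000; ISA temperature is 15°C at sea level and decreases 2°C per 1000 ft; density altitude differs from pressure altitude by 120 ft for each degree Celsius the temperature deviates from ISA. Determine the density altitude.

-180 ft

Pressure altitude = 680 + (29.92 − 29.10) × 1000 = 680 + (+820) = 1500 ft.
ISA temperature at 1500 ft = 15 − 2 × (1500/1000) = 12°C.
ISA deviation = -2 − 12 = -14°C.
Density altitude = 1500 + 120 × (-14) = -180 ft.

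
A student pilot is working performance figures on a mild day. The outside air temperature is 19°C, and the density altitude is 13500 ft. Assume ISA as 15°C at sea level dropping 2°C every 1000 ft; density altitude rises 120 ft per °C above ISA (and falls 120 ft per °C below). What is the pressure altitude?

DA = PA + 120 × (OAT − (15 − 2·PA/1000)) = PA + 120·OAT − 1800 + 0.24·PA = 1.24·PA + 120·OAT − 1800.
So 1.24·PA = 13500 − 120 × 19 + 1800 = 13020.
PA = 13020 / 1.24 = 10500 ft.

10500 ft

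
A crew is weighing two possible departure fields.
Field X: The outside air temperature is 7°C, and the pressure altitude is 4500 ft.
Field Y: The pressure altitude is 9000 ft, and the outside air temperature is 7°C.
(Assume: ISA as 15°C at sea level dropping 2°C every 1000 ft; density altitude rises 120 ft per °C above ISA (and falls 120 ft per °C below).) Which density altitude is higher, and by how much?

Field X: ISA temp = 6°C, deviation +1°C, DA = 4500 + 120 × 1 = 4620 ft.
Field Y: ISA temp = -3°C, deviation +10°C, DA = 9000 + 120 × 10 = 10200 ft.
Field Y is higher by 10200 − 4620 = 5580 ft.

Field Y by 5580 ft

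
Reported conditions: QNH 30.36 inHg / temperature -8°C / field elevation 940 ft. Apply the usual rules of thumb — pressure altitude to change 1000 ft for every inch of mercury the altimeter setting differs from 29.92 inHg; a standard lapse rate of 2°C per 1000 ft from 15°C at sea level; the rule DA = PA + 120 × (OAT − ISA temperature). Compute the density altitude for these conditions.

Pressure altitude = 940 + (29.92 − 30.36) × 1000 = 940 + (-440) = 500 ft.
ISA temperature at 500 ft = 15 − 2 × (500/1000) = 14°C.
ISA deviation = -8 − 14 = -22°C.
Density altitude = 500 + 120 × (-22) = -2140 ft.

-2140 ft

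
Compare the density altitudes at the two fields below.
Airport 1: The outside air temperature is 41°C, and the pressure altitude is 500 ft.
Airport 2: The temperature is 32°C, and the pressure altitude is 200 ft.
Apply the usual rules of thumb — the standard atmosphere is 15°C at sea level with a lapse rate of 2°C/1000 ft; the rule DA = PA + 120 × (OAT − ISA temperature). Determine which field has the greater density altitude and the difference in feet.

Airport 1: ISA temp = 14°C, deviation +27°C, DA = 500 + 120 × 27 = 3740 ft.
Airport 2: ISA temp = 14.6°C, deviation +17.4°C, DA = 200 + 120 × 17.4 = 2288 ft.
Airport 1 is higher by 3740 − 2288 = 1452 ft.

Airport 1 by 1452 ft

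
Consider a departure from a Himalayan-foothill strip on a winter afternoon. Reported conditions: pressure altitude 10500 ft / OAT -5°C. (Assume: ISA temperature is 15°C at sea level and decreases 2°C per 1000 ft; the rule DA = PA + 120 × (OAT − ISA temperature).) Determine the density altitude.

ISA temperature at 10500 ft = 15 − 2 × (10500/1000) = -6°C.
ISA deviation = -5 − (-6) = +1°C.
Density altitude = 10500 + 120 × (1) = 10500 + (+120) = 10620 ft.

10620 ft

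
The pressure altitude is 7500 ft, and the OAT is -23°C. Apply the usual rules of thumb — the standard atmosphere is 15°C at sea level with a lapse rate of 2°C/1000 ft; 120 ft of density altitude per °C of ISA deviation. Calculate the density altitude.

ISA temperature at 7500 ft = 15 − 2 × (7500/1000) = 0°C.
ISA deviation = -23 − 0 = -23°C.
Density altitude = 7500 + 120 × (-23) = 7500 + (-2760) = 4740 ft.

4740 ft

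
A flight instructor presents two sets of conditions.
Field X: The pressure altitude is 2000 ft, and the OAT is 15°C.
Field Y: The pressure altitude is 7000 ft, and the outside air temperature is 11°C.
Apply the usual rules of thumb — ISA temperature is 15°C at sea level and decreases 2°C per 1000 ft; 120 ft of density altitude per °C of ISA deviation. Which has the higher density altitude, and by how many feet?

Field Y by 5720 ft

Field X: ISA temp = 11°C, deviation +4°C, DA = 2000 + 120 × 4 = 2480 ft.
Field Y: ISA temp = 1°C, deviation +10°C, DA = 7000 + 120 × 10 = 8200 ft.
Field Y is higher by 8200 − 2480 = 5720 ft.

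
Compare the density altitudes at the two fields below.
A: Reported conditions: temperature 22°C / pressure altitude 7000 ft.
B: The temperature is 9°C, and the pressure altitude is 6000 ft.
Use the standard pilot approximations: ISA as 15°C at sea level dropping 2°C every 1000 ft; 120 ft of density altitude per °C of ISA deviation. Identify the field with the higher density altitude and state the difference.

A: ISA temp = 1°C, deviation +21°C, DA = 7000 + 120 × 21 = 9520 ft.
B: ISA temp = 3°C, deviation +6°C, DA = 6000 + 120 × 6 = 6720 ft.
A is higher by 9520 − 6720 = 2800 ft.

A by 2800 ft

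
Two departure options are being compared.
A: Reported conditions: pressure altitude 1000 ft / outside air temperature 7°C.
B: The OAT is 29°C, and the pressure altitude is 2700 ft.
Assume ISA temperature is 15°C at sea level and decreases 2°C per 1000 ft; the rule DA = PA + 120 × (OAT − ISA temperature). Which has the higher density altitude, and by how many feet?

A: ISA temp = 13°C, deviation -6°C, DA = 1000 + 120 × (-6) = 280 ft.
B: ISA temp = 9.6°C, deviation +19.4°C, DA = 2700 + 120 × 19.4 = 5028 ft.
B is higher by 5028 − 280 = 4748 ft.

B by 4748 ft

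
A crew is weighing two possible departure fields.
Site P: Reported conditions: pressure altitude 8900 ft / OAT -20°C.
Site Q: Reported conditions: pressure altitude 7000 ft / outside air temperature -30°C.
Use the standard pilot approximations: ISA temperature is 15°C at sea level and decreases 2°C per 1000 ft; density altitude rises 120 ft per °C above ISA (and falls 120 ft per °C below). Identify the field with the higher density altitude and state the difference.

Site P by 3556 ft

Site P: ISA temp = -2.8°C, deviation -17.2°C, DA = 8900 + 120 × (-17.2) = 6836 ft.
Site Q: ISA temp = 1°C, deviation -31°C, DA = 7000 + 120 × (-31) = 3280 ft.
Site P is higher by 6836 − 3280 = 3556 ft.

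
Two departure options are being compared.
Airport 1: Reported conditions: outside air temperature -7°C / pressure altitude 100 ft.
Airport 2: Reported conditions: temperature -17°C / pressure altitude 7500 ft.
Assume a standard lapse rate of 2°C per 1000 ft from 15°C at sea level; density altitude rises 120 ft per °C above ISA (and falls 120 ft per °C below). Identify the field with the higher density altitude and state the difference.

Airport 2 by 7976 ft

Airport 1: ISA temp = 14.8°C, deviation -21.8°C, DA = 100 + 120 × (-21.8) = -2516 ft.
Airport 2: ISA temp = 0°C, deviation -17°C, DA = 7500 + 120 × (-17) = 5460 ft.
Airport 2 is higher by 5460 − (-2516) = 7976 ft.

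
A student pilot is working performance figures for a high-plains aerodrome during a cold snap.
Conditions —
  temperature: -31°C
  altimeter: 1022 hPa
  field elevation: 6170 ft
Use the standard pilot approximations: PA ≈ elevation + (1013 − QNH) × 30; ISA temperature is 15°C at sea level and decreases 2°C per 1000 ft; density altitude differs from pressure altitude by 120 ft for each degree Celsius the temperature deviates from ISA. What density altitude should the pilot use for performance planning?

Pressure altitude = 6170 + (1013 − 1022) × 30 = 6170 + (-270) = 5900 ft.
ISA temperature at 5900 ft = 15 − 2 × (5900/1000) = 3.2°C.
ISA deviation = -31 − 3.2 = -34.2°C.
Density altitude = 5900 + 120 × (-34.2) = 1796 ft.

1796 ft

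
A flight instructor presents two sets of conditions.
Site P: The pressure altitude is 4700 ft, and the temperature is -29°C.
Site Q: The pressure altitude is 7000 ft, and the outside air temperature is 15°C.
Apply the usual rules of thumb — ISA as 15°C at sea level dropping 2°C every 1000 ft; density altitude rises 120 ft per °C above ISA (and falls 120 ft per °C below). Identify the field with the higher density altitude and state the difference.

Site Q by 8132 ft

Site P: ISA temp = 5.6°C, deviation -34.6°C, DA = 4700 + 120 × (-34.6) = 548 ft.
Site Q: ISA temp = 1°C, deviation +14°C, DA = 7000 + 120 × 14 = 8680 ft.
Site Q is higher by 8680 − 548 = 8132 ft.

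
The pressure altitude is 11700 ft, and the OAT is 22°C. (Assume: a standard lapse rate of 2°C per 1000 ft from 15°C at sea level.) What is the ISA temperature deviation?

ISA temperature at 11700 ft = 15 − 2 × (11700/1000) = -8.4°C.
Deviation = OAT − ISA = 22 − (-8.4) = +30.4°C.

ISA+30.4°C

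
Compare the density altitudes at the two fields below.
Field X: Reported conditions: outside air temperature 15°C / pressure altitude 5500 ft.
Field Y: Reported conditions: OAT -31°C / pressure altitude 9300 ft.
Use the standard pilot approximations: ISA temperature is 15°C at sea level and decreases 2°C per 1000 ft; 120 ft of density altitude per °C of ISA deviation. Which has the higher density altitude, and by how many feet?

Field X by 808 ft

Field X: ISA temp = 4°C, deviation +11°C, DA = 5500 + 120 × 11 = 6820 ft.
Field Y: ISA temp = -3.6°C, deviation -27.4°C, DA = 9300 + 120 × (-27.4) = 6012 ft.
Field X is higher by 6820 − 6012 = 808 ft.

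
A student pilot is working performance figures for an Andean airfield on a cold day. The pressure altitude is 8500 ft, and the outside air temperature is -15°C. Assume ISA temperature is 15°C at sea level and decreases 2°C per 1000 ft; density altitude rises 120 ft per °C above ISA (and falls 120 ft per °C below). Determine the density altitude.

ISA temperature at 8500 ft = 15 − 2 × (8500/1000) = -2°C.
ISA deviation = -15 − (-2) = -13°C.
Density altitude = 8500 + 120 × (-13) = 8500 + (-1560) = 6940 ft.

6940 ft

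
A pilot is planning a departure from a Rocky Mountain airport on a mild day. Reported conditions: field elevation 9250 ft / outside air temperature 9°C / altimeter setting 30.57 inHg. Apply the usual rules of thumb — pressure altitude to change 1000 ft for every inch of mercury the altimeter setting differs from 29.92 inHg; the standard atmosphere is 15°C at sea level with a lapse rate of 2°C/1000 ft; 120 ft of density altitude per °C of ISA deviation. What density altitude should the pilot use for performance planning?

Pressure altitude = 9250 + (29.92 − 30.57) × 1000 = 9250 + (-650) = 8600 ft.
ISA temperature at 8600 ft = 15 − 2 × (8600/1000) = -2.2°C.
ISA deviation = 9 − (-2.2) = +11.2°C.
Density altitude = 8600 + 120 × (11.2) = 9944 ft.

9944 ft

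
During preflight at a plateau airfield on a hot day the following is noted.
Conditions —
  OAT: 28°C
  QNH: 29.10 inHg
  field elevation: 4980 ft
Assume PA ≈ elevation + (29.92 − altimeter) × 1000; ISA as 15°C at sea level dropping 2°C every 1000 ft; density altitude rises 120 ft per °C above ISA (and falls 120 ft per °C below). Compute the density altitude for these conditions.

8752 ft

Pressure altitude = 4980 + (29.92 − 29.10) × 1000 = 4980 + (+820) = 5800 ft.
ISA temperature at 5800 ft = 15 − 2 × (5800/1000) = 3.4°C.
ISA deviation = 28 − 3.4 = +24.6°C.
Density altitude = 5800 + 120 × (24.6) = 8752 ft.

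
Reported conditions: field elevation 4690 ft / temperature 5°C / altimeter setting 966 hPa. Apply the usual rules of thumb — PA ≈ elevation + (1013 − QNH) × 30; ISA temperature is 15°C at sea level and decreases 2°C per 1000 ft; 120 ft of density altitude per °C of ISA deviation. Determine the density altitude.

Pressure altitude = 4690 + (1013 − 966) × 30 = 4690 + (+1410) = 6100 ft.
ISA temperature at 6100 ft = 15 − 2 × (6100/1000) = 2.8°C.
ISA deviation = 5 − 2.8 = +2.2°C.
Density altitude = 6100 + 120 × (2.2) = 6364 ft.

6364 ft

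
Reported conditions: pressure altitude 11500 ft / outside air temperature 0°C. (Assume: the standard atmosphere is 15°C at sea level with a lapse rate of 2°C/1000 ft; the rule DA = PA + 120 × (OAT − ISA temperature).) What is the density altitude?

ISA temperature at 11500 ft = 15 − 2 × (11500/1000) = -8°C.
ISA deviation = 0 − (-8) = +8°C.
Density altitude = 11500 + 120 × (8) = 11500 + (+960) = 12460 ft.

12460 ft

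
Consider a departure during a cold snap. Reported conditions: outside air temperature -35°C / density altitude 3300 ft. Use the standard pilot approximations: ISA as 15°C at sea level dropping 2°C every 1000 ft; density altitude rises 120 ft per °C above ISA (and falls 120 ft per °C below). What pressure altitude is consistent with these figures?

7500 ft

DA = PA + 120 × (OAT − (15 − 2·PA/1000)) = PA + 120·OAT − 1800 + 0.24·PA = 1.24·PA + 120·OAT − 1800.
So 1.24·PA = 3300 − 120 × (-35) + 1800 = 9300.
PA = 9300 / 1.24 = 7500 ft.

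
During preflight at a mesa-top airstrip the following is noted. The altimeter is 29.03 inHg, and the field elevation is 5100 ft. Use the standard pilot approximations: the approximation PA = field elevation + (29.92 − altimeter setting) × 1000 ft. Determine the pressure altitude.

Pressure correction = (29.92 − 29.03) × 1000 = +890 ft.
Pressure altitude = 5100 + (+890) = 5990 ft.

5990 ft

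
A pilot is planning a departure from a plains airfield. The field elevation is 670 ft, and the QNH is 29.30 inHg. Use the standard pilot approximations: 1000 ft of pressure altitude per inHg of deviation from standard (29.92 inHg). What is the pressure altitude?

1290 ft

Pressure correction = (29.92 − 29.30) × 1000 = +620 ft.
Pressure altitude = 670 + (+620) = 1290 ft.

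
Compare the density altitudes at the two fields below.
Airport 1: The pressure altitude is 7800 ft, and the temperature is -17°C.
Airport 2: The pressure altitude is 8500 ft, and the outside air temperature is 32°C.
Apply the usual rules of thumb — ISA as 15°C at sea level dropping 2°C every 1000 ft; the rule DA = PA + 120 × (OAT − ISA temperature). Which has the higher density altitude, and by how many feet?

Airport 1: ISA temp = -0.6°C, deviation -16.4°C, DA = 7800 + 120 × (-16.4) = 5832 ft.
Airport 2: ISA temp = -2°C, deviation +34°C, DA = 8500 + 120 × 34 = 12580 ft.
Airport 2 is higher by 12580 − 5832 = 6748 ft.

Airport 2 by 6748 ft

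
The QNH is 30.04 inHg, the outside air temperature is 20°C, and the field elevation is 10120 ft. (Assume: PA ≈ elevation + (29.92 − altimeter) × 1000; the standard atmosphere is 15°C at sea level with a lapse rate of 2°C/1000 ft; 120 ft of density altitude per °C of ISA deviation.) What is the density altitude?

13000 ft

Pressure altitude = 10120 + (29.92 − 30.04) × 1000 = 10120 + (-120) = 10000 ft.
ISA temperature at 10000 ft = 15 − 2 × (10000/1000) = -5°C.
ISA deviation = 20 − (-5) = +25°C.
Density altitude = 10000 + 120 × (25) = 13000 ft.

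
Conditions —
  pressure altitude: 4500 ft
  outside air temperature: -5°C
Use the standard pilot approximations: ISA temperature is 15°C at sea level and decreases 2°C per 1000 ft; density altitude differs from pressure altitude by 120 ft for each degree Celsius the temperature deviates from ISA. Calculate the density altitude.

3180 ft

ISA temperature at 4500 ft = 15 − 2 × (4500/1000) = 6°C.
ISA deviation = -5 − 6 = -11°C.
Density altitude = 4500 + 120 × (-11) = 4500 + (-1320) = 3180 ft.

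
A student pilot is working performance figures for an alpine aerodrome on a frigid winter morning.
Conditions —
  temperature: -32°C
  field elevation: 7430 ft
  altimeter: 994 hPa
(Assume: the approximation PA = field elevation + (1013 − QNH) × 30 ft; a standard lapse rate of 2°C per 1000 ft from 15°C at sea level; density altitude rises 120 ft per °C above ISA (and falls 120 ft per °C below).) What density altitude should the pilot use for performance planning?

4280 ft

Pressure altitude = 7430 + (1013 − 994) × 30 = 7430 + (+570) = 8000 ft.
ISA temperature at 8000 ft = 15 − 2 × (8000/1000) = -1°C.
ISA deviation = -32 − (-1) = -31°C.
Density altitude = 8000 + 120 × (-31) = 4280 ft.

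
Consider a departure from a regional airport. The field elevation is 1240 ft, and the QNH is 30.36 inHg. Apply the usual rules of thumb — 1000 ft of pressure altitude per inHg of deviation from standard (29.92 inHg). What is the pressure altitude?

Pressure correction = (29.92 − 30.36) × 1000 = -440 ft.
Pressure altitude = 1240 + (-440) = 800 ft.

800 ft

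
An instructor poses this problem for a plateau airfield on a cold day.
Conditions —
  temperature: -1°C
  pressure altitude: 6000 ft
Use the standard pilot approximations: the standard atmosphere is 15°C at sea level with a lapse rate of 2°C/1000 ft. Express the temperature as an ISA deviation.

ISA temperature at 6000 ft = 15 − 2 × (6000/1000) = 3°C.
Deviation = OAT − ISA = -1 − 3 = -4°C.

ISA-4°C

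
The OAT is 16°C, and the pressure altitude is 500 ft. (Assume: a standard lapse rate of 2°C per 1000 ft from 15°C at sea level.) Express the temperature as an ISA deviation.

ISA temperature at 500 ft = 15 − 2 × (500/1000) = 14°C.
Deviation = OAT − ISA = 16 − 14 = +2°C.

ISA+2°C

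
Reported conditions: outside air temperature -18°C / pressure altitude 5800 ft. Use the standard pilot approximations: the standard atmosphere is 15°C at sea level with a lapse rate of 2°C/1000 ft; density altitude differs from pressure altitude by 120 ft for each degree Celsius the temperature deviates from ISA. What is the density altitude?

ISA temperature at 5800 ft = 15 − 2 × (5800/1000) = 3.4°C.
ISA deviation = -18 − 3.4 = -21.4°C.
Density altitude = 5800 + 120 × (-21.4) = 5800 + (-2568) = 3232 ft.

3232 ft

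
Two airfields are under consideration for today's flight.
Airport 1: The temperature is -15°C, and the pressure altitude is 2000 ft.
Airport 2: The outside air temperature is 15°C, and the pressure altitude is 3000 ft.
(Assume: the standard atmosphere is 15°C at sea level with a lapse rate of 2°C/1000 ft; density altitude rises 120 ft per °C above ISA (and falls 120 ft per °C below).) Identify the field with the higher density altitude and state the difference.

Airport 2 by 4840 ft

Airport 1: ISA temp = 11°C, deviation -26°C, DA = 2000 + 120 × (-26) = -1120 ft.
Airport 2: ISA temp = 9°C, deviation +6°C, DA = 3000 + 120 × 6 = 3720 ft.
Airport 2 is higher by 3720 − (-1120) = 4840 ft.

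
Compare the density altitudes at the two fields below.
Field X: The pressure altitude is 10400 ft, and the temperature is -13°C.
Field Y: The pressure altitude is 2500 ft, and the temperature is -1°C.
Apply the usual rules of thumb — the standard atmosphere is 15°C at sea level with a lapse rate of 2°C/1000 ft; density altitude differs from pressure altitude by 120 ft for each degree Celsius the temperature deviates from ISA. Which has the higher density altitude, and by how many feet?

Field X: ISA temp = -5.8°C, deviation -7.2°C, DA = 10400 + 120 × (-7.2) = 9536 ft.
Field Y: ISA temp = 10°C, deviation -11°C, DA = 2500 + 120 × (-11) = 1180 ft.
Field X is higher by 9536 − 1180 = 8356 ft.

Field X by 8356 ft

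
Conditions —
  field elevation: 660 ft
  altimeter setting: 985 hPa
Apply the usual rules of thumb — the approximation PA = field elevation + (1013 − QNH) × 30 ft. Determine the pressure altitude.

1500 ft

Pressure correction = (1013 − 985) × 30 = +840 ft.
Pressure altitude = 660 + (+840) = 1500 ft.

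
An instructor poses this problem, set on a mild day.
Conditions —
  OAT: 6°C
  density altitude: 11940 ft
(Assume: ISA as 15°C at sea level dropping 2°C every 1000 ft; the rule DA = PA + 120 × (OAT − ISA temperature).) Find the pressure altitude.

10500 ft

DA = PA + 120 × (OAT − (15 − 2·PA/1000)) = PA + 120·OAT − 1800 + 0.24·PA = 1.24·PA + 120·OAT − 1800.
So 1.24·PA = 11940 − 120 × 6 + 1800 = 13020.
PA = 13020 / 1.24 = 10500 ft.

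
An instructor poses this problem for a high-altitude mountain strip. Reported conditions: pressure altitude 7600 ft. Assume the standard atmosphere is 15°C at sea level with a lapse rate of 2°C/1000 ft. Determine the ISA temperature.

-0.2°C

ISA temperature = 15 − 2 × (7600/1000) = 15 − 15.2 = -0.2°C.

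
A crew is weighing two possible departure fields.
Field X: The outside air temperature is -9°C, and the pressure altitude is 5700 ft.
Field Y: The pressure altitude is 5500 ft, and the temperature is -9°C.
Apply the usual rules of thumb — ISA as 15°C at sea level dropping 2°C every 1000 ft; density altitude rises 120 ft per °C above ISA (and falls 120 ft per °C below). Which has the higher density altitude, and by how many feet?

Field X: ISA temp = 3.6°C, deviation -12.6°C, DA = 5700 + 120 × (-12.6) = 4188 ft.
Field Y: ISA temp = 4°C, deviation -13°C, DA = 5500 + 120 × (-13) = 3940 ft.
Field X is higher by 4188 − 3940 = 248 ft.

Field X by 248 ft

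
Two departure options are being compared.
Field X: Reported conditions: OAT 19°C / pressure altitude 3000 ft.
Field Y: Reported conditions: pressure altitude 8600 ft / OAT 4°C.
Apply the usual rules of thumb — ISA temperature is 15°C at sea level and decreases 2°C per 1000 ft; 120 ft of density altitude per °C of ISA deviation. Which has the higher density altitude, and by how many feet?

Field Y by 5144 ft

Field X: ISA temp = 9°C, deviation +10°C, DA = 3000 + 120 × 10 = 4200 ft.
Field Y: ISA temp = -2.2°C, deviation +6.2°C, DA = 8600 + 120 × 6.2 = 9344 ft.
Field Y is higher by 9344 − 4200 = 5144 ft.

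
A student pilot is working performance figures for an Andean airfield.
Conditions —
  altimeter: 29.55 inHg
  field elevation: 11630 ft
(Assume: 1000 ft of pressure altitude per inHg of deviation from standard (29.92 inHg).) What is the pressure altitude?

Pressure correction = (29.92 − 29.55) × 1000 = +370 ft.
Pressure altitude = 11630 + (+370) = 12000 ft.

12000 ft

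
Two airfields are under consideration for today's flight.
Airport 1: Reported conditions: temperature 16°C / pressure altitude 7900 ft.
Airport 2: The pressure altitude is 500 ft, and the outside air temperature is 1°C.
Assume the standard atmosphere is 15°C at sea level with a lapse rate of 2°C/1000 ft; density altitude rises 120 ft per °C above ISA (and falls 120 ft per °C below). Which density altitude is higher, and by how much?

Airport 1 by 10976 ft

Airport 1: ISA temp = -0.8°C, deviation +16.8°C, DA = 7900 + 120 × 16.8 = 9916 ft.
Airport 2: ISA temp = 14°C, deviation -13°C, DA = 500 + 120 × (-13) = -1060 ft.
Airport 1 is higher by 9916 − (-1060) = 10976 ft.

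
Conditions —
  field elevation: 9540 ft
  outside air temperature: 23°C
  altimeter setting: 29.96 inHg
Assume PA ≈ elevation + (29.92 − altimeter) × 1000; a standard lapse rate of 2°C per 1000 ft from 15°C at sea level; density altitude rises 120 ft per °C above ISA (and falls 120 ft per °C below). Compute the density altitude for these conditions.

12740 ft

Pressure altitude = 9540 + (29.92 − 29.96) × 1000 = 9540 + (-40) = 9500 ft.
ISA temperature at 9500 ft = 15 − 2 × (9500/1000) = -4°C.
ISA deviation = 23 − (-4) = +27°C.
Density altitude = 9500 + 120 × (27) = 12740 ft.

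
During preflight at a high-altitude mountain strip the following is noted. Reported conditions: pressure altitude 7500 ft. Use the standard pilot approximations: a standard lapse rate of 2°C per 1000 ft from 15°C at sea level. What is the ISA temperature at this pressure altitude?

0°C

ISA temperature = 15 − 2 × (7500/1000) = 15 − 15 = 0°C.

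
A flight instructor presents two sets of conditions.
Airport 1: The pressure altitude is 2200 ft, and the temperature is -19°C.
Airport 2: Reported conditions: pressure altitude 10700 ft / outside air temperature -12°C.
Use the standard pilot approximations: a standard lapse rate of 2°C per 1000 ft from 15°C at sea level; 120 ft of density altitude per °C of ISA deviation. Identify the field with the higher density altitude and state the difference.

Airport 2 by 11380 ft

Airport 1: ISA temp = 10.6°C, deviation -29.6°C, DA = 2200 + 120 × (-29.6) = -1352 ft.
Airport 2: ISA temp = -6.4°C, deviation -5.6°C, DA = 10700 + 120 × (-5.6) = 10028 ft.
Airport 2 is higher by 10028 − (-1352) = 11380 ft.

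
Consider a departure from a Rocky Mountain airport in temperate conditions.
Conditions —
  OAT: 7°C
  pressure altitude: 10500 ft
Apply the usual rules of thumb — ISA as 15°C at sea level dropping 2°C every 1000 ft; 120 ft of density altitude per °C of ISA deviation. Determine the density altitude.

12060 ft

ISA temperature at 10500 ft = 15 − 2 × (10500/1000) = -6°C.
ISA deviation = 7 − (-6) = +13°C.
Density altitude = 10500 + 120 × (13) = 10500 + (+1560) = 12060 ft.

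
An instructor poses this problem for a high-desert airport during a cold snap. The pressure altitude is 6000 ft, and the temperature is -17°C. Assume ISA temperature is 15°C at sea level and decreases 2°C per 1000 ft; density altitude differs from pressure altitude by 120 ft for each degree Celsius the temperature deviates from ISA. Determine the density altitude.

3600 ft

ISA temperature at 6000 ft = 15 − 2 × (6000/1000) = 3°C.
ISA deviation = -17 − 3 = -20°C.
Density altitude = 6000 + 120 × (-20) = 6000 + (-2400) = 3600 ft.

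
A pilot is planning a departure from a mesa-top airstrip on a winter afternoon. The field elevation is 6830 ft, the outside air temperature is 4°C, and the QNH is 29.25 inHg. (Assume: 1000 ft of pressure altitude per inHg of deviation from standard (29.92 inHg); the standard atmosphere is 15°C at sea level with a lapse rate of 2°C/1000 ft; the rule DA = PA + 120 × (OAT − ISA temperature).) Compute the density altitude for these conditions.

Pressure altitude = 6830 + (29.92 − 29.25) × 1000 = 6830 + (+670) = 7500 ft.
ISA temperature at 7500 ft = 15 − 2 × (7500/1000) = 0°C.
ISA deviation = 4 − 0 = +4°C.
Density altitude = 7500 + 120 × (4) = 7980 ft.

7980 ft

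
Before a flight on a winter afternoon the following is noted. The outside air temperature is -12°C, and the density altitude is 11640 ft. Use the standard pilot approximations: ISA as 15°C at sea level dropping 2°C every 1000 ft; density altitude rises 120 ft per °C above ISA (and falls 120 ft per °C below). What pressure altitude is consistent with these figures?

DA = PA + 120 × (OAT − (15 − 2·PA/1000)) = PA + 120·OAT − 1800 + 0.24·PA = 1.24·PA + 120·OAT − 1800.
So 1.24·PA = 11640 − 120 × (-12) + 1800 = 14880.
PA = 14880 / 1.24 = 12000 ft.

12000 ft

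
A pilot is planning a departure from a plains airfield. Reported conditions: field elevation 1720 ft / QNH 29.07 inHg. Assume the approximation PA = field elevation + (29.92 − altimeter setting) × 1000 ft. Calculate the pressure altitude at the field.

Pressure correction = (29.92 − 29.07) × 1000 = +850 ft.
Pressure altitude = 1720 + (+850) = 2570 ft.

2570 ft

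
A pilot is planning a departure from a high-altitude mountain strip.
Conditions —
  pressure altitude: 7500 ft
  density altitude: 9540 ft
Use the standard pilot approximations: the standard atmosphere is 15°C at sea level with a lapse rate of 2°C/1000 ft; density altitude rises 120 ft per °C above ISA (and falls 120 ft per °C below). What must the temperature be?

Density altitude − pressure altitude = 9540 − 7500 = +2040 ft.
At 120 ft/°C that is an ISA deviation of 2040/120 = +17°C.
ISA temperature at 7500 ft = 15 − 2 × (7500/1000) = 0°C.
OAT = ISA + deviation = 0 + (+17) = 17°C.

17°C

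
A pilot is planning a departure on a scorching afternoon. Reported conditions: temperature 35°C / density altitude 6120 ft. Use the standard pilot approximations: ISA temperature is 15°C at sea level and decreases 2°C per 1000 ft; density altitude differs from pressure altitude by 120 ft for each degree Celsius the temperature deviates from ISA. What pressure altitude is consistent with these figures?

DA = PA + 120 × (OAT − (15 − 2·PA/1000)) = PA + 120·OAT − 1800 + 0.24·PA = 1.24·PA + 120·OAT − 1800.
So 1.24·PA = 6120 − 120 × 35 + 1800 = 3720.
PA = 3720 / 1.24 = 3000 ft.

3000 ft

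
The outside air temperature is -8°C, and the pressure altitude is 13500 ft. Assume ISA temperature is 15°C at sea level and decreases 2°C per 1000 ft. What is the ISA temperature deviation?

ISA+4°C

ISA temperature at 13500 ft = 15 − 2 × (13500/1000) = -12°C.
Deviation = OAT − ISA = -8 − (-12) = +4°C.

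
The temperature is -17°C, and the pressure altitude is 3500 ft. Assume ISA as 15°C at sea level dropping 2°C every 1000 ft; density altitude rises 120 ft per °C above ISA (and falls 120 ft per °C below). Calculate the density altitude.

ISA temperature at 3500 ft = 15 − 2 × (3500/1000) = 8°C.
ISA deviation = -17 − 8 = -25°C.
Density altitude = 3500 + 120 × (-25) = 3500 + (-3000) = 500 ft.

500 ft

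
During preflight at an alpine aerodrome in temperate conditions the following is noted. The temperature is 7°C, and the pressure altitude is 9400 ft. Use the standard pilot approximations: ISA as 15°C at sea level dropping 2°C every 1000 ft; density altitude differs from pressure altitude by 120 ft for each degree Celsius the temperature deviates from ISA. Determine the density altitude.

ISA temperature at 9400 ft = 15 − 2 × (9400/1000) = -3.8°C.
ISA deviation = 7 − (-3.8) = +10.8°C.
Density altitude = 9400 + 120 × (10.8) = 9400 + (+1296) = 10696 ft.

10696 ft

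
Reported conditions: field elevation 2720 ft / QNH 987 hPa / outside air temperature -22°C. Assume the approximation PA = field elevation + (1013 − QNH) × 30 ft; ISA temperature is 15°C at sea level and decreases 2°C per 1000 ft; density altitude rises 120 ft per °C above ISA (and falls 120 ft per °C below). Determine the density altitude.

-100 ft

Pressure altitude = 2720 + (1013 − 987) × 30 = 2720 + (+780) = 3500 ft.
ISA temperature at 3500 ft = 15 − 2 × (3500/1000) = 8°C.
ISA deviation = -22 − 8 = -30°C.
Density altitude = 3500 + 120 × (-30) = -100 ft.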